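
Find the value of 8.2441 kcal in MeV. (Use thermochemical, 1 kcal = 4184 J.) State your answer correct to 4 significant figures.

2.153e+17 megaelectronvolts

1 kilocalorie = 2.61145e+16 megaelectronvolts.
Thus 8.2441 × 2.61145e+16 ≈ 2.153e+17 MeV.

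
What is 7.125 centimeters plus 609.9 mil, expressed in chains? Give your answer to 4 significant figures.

0.004312 chain

7.125 cm = 0.00354182 chain and 609.9 mil = 0.000770076 chain.
0.00354182 + 0.000770076 ≈ 0.004312 chain.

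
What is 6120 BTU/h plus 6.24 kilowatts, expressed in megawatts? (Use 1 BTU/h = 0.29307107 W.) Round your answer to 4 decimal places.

6120 BTU/h = 0.00179359 MW and 6.24 kW = 0.00624000 MW.
0.00179359 + 0.00624000 ≈ 0.0080 MW.

0.0080 MW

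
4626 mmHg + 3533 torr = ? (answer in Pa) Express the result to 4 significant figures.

1.088 × 10^6 Pa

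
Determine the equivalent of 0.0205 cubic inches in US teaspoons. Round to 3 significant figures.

0.0682 US tsp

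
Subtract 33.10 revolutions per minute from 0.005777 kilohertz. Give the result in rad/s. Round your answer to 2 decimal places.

0.005777 kHz = 36.2980 rad/s and 33.10 rpm = 3.46622 rad/s.
36.2980 − 3.46622 ≈ 32.83 rad/s.

32.83 radians per second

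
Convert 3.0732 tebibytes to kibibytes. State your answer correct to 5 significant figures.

1 TiB = 1.07374e+9 KiB.
Thus 3.0732 × 1.07374e+9 ≈ 3.2998e+9 KiB.

3.2998e+9 kibibytes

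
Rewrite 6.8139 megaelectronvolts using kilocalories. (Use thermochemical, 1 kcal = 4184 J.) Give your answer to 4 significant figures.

2.609e-16 kilocalories

1 megaelectronvolt = 3.82929e-17 kcal.
6.8139 × 3.82929e-17 ≈ 2.609e-16 kcal.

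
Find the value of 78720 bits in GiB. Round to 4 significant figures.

9.164e-6 gibibytes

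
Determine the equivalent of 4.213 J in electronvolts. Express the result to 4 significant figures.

2.630e+19 eV

1 J = 6.24151e+18 electronvolts.
4.213 × 6.24151e+18 ≈ 2.630e+19 eV.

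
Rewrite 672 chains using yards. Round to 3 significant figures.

1 chain = 22.0000 yd.
672 × 22.0000 ≈ 14800 yd.

14800 yards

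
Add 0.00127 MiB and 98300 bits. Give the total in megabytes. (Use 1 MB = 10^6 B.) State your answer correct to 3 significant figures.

0.00127 MiB = 0.00133169 MB and 98300 bit = 0.0122875 MB.
0.00133169 + 0.0122875 ≈ 0.0136 MB.

0.0136 MB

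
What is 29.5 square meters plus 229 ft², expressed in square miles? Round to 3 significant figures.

1.96 × 10^-5 square miles

29.5 m² = 1.13900 × 10^-5 mi² and 229 ft² = 8.21424 × 10^-6 mi².
1.13900 × 10^-5 + 8.21424 × 10^-6 ≈ 1.96 × 10^-5 mi².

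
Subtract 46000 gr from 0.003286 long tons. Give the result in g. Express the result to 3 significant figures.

0.003286 long ton = 3338.73 g and 46000 gr = 2980.75 g.
3338.73 − 2980.75 ≈ 358 g.

358 grams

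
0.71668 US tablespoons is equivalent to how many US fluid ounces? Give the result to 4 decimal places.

0.3583 US fl oz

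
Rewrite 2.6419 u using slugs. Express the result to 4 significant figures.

1 u = 1.13783e-28 slugs.
2.6419 × 1.13783e-28 ≈ 3.006e-28 slug.

3.006e-28 slug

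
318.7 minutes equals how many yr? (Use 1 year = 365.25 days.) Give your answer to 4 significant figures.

0.0006059 years

1 minute = 1.90129 × 10^-6 yr.
Thus 318.7 × 1.90129 × 10^-6 ≈ 0.0006059 yr.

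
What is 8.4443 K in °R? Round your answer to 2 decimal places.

15.20 °R

°R = K × 9/5.
Applying the formula gives 15.20 °R.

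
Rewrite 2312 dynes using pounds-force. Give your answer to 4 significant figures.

1 dyn = 2.24809e-6 pounds-force.
Thus 2312 × 2.24809e-6 ≈ 0.005198 lbf.

0.005198 pounds-force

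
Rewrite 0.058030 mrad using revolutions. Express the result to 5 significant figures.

1 milliradian = 0.000159155 revolutions.
0.058030 × 0.000159155 ≈ 9.2358e-6 rev.

9.2358e-6 rev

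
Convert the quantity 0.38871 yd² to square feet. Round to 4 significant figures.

1 yd² = 9.00000 square feet.
Then 0.38871 × 9.00000 ≈ 3.498 ft².

3.498 square feet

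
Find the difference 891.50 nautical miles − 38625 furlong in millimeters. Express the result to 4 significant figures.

891.50 nmi = 1.65106e+9 mm and 38625 furlong = 7.77011e+9 mm.
1.65106e+9 − 7.77011e+9 ≈ -6.119e+9 mm.

-6.119e+9 millimeters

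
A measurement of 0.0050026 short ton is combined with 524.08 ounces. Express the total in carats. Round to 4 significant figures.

0.0050026 short ton = 22691.4 ct and 524.08 oz = 74287.1 ct.
22691.4 + 74287.1 ≈ 96980 ct.

96980 ct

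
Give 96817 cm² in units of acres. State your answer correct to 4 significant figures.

1 cm² = 2.47105e-8 acres.
Thus 96817 × 2.47105e-8 ≈ 0.002392 acre.

0.002392 acres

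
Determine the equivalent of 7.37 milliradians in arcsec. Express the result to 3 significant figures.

1 milliradian = 206.265 arcseconds.
7.37 × 206.265 ≈ 1520 arcsec.

1520 arcseconds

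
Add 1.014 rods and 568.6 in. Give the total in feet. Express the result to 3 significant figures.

64.1 ft

1.014 rod = 16.7310 ft and 568.6 in = 47.3833 ft.
16.7310 + 47.3833 ≈ 64.1 ft.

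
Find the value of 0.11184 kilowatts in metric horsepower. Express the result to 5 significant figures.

0.15206 PS

1 kW = 1.35962 PS.
0.11184 × 1.35962 ≈ 0.15206 PS.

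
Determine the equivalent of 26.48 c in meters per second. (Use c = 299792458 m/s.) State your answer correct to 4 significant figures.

7.939e+9 m/s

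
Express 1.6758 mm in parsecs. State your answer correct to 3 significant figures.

5.43e-20 pc

1 mm = 3.24078e-20 pc.
So 1.6758 × 3.24078e-20 ≈ 5.43e-20 pc.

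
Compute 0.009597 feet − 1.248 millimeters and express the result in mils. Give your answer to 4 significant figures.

66.03 mil

0.009597 ft = 115.164 mil and 1.248 mm = 49.1339 mil.
115.164 − 49.1339 ≈ 66.03 mil.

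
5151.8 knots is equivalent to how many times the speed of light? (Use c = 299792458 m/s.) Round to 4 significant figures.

8.840e-6 c

1 knot = 1.71600e-9 c.
Then 5151.8 × 1.71600e-9 ≈ 8.840e-6 c.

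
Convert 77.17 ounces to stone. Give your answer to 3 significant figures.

0.345 stone

1 ounce = 0.00446429 st.
Then 77.17 × 0.00446429 ≈ 0.345 st.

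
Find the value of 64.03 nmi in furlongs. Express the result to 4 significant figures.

589.5 furlong

1 nautical mile = 9.20624 furlong.
Then 64.03 × 9.20624 ≈ 589.5 furlong.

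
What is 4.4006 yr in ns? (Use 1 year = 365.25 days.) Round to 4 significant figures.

1.389 × 10^17 nanoseconds

1 year = 3.15576 × 10^16 nanoseconds.
So 4.4006 × 3.15576 × 10^16 ≈ 1.389 × 10^17 ns.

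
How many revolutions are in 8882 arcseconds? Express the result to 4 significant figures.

0.006853 rev

1 arcsecond = 7.71605 × 10^-7 revolutions.
So 8882 × 7.71605 × 10^-7 ≈ 0.006853 rev.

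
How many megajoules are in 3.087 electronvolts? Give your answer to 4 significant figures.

4.946 × 10^-25 megajoules

1 electronvolt = 1.60218 × 10^-25 MJ.
Thus 3.087 × 1.60218 × 10^-25 ≈ 4.946 × 10^-25 MJ.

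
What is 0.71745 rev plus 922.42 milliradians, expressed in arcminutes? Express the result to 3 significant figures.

0.71745 rev = 15496.9 arcmin and 922.42 mrad = 3171.05 arcmin.
15496.9 + 3171.05 ≈ 18700 arcmin.

18700 arcmin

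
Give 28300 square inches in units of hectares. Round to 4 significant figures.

0.001826 ha

1 in² = 6.45160e-8 ha.
28300 × 6.45160e-8 ≈ 0.001826 ha.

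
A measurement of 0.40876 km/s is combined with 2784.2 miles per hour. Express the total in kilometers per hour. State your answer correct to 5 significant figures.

5952.3 km/h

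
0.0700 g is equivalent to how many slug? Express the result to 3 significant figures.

1 g = 6.85218e-5 slugs.
So 0.0700 × 6.85218e-5 ≈ 4.80e-6 slug.

4.80e-6 slug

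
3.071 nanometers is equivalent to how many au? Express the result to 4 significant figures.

2.053e-20 au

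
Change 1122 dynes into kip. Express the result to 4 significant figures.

1 dyn = 2.24809e-9 kip.
1122 × 2.24809e-9 ≈ 2.522e-6 kip.

2.522e-6 kip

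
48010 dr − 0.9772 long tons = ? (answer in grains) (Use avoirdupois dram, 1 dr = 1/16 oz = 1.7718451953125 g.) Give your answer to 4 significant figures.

48010 dr = 1.31277 × 10^6 gr and 0.9772 long ton = 1.53225 × 10^7 gr.
1.31277 × 10^6 − 1.53225 × 10^7 ≈ -1.401 × 10^7 gr.

-1.401 × 10^7 gr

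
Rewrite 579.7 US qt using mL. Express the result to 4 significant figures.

548600 mL

1 US qt = 946.353 mL.
Then 579.7 × 946.353 ≈ 548600 mL.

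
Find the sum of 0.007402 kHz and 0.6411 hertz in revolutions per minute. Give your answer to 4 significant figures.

482.6 rpm

0.007402 kHz = 444.120 rpm and 0.6411 Hz = 38.4660 rpm.
444.120 + 38.4660 ≈ 482.6 rpm.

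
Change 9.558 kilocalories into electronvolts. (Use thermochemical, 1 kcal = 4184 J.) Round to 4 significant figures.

2.496e+23 electronvolts

1 kcal = 2.61145e+22 eV.
9.558 × 2.61145e+22 ≈ 2.496e+23 eV.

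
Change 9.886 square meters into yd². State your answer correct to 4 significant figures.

11.82 yd²

1 m² = 1.19599 yd².
Then 9.886 × 1.19599 ≈ 11.82 yd².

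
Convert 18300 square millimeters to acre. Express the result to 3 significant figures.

4.52e-6 acre

1 square millimeter = 2.47105e-10 acres.
Thus 18300 × 2.47105e-10 ≈ 4.52e-6 acre.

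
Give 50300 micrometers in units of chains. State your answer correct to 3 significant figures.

0.00250 chain

1 micrometer = 4.97097e-8 chain.
So 50300 × 4.97097e-8 ≈ 0.00250 chain.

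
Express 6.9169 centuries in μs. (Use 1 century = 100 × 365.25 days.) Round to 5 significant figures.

1 century = 3.15576e+15 μs.
So 6.9169 × 3.15576e+15 ≈ 2.1828e+16 μs.

2.1828e+16 μs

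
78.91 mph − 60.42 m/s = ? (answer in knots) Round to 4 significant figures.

78.91 mph = 68.5709 kn and 60.42 m/s = 117.447 kn.
68.5709 − 117.447 ≈ -48.88 kn.

-48.88 knots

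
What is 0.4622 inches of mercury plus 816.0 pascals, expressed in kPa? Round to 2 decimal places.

2.38 kPa

0.4622 inHg = 1.56519 kPa and 816.0 Pa = 0.816000 kPa.
1.56519 + 0.816000 ≈ 2.38 kPa.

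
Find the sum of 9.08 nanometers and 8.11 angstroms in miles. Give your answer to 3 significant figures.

6.15 × 10^-12 mi

9.08 nm = 5.64205 × 10^-12 mi and 8.11 Å = 5.03932 × 10^-13 mi.
5.64205 × 10^-12 + 5.03932 × 10^-13 ≈ 6.15 × 10^-12 mi.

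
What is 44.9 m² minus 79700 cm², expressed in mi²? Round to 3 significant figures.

1.43e-5 square miles

44.9 m² = 1.73360e-5 mi² and 79700 cm² = 3.07723e-6 mi².
1.73360e-5 − 3.07723e-6 ≈ 1.43e-5 mi².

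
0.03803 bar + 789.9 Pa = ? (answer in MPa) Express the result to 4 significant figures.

0.03803 bar = 0.00380300 MPa and 789.9 Pa = 0.000789900 MPa.
0.00380300 + 0.000789900 ≈ 0.004593 MPa.

0.004593 megapascals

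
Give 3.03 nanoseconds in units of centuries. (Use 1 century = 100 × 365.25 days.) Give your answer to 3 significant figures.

9.60e-19 centuries

1 nanosecond = 3.16881e-19 century.
Then 3.03 × 3.16881e-19 ≈ 9.60e-19 century.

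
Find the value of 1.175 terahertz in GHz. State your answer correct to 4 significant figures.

1 THz = 1000.00 GHz.
So 1.175 × 1000.00 ≈ 1175 GHz.

1175 GHz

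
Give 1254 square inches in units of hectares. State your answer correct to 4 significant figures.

1 square inch = 6.45160 × 10^-8 ha.
So 1254 × 6.45160 × 10^-8 ≈ 8.090 × 10^-5 ha.

8.090 × 10^-5 ha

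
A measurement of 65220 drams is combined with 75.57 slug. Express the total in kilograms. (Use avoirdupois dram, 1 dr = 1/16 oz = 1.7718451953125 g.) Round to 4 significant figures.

1218 kg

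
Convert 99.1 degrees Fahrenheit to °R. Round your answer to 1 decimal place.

558.8 °R

°R = °F + 459.67.
Applying the formula gives 558.8 °R.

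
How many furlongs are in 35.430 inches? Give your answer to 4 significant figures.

0.004473 furlong

1 inch = 0.000126263 furlong.
35.430 × 0.000126263 ≈ 0.004473 furlong.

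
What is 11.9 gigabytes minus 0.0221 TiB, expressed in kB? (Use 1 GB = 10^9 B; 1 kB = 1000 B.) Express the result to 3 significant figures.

-1.24e+7 kB

11.9 GB = 1.19000e+7 kB and 0.0221 TiB = 2.42992e+7 kB.
1.19000e+7 − 2.42992e+7 ≈ -1.24e+7 kB.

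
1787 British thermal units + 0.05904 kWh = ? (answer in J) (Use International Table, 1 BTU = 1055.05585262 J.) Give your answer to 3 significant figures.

1787 BTU = 1.88538e+6 J and 0.05904 kWh = 212544 J.
1.88538e+6 + 212544 ≈ 2.10e+6 J.

2.10e+6 J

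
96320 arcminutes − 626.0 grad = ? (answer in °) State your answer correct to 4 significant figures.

1042 °

96320 arcmin = 1605.33 ° and 626.0 grad = 563.400 °.
1605.33 − 563.400 ≈ 1042 °.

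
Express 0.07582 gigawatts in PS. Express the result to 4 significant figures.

103100 PS

1 GW = 1.35962 × 10^6 PS.
So 0.07582 × 1.35962 × 10^6 ≈ 103100 PS.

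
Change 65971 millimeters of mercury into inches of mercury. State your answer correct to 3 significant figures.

1 millimeter of mercury = 0.0393701 inHg.
65971 × 0.0393701 ≈ 2600 inHg.

2600 inches of mercury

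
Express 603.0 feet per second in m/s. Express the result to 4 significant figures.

183.8 m/s

1 foot per second = 0.304800 m/s.
603.0 × 0.304800 ≈ 183.8 m/s.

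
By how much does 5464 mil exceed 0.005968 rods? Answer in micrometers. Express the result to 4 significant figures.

108800 μm

5464 mil = 138786 μm and 0.005968 rod = 30014.3 μm.
138786 − 30014.3 ≈ 108800 μm.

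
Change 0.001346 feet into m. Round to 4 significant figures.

1 foot = 0.304800 meters.
0.001346 × 0.304800 ≈ 0.0004103 m.

0.0004103 meters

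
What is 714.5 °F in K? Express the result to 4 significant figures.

K = (°F + 459.67) × 5/9.
Applying the formula gives 652.3 K.

652.3 kelvins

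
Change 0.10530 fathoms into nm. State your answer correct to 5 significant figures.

1 fathom = 1.82880e+9 nm.
Then 0.10530 × 1.82880e+9 ≈ 1.9257e+8 nm.

1.9257e+8 nanometers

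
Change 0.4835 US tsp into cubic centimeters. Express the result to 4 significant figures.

2.383 cubic centimeters

1 US teaspoon = 4.92892 cm³.
Thus 0.4835 × 4.92892 ≈ 2.383 cm³.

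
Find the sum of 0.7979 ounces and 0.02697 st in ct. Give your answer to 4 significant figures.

0.7979 oz = 113.100 ct and 0.02697 st = 856.337 ct.
113.100 + 856.337 ≈ 969.4 ct.

969.4 ct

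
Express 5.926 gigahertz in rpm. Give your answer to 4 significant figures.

1 gigahertz = 6.00000e+10 rpm.
5.926 × 6.00000e+10 ≈ 3.556e+11 rpm.

3.556e+11 rpm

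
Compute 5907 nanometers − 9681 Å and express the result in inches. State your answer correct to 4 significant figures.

0.0001944 in

5907 nm = 0.000232559 in and 9681 Å = 3.81142 × 10^-5 in.
0.000232559 − 3.81142 × 10^-5 ≈ 0.0001944 in.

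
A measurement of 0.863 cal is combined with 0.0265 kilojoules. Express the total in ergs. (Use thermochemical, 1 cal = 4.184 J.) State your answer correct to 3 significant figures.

3.01e+8 erg

0.863 cal = 3.61079e+7 erg and 0.0265 kJ = 2.65000e+8 erg.
3.61079e+7 + 2.65000e+8 ≈ 3.01e+8 erg.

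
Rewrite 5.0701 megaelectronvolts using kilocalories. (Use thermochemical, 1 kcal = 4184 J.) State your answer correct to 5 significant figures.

1.9415e-16 kcal

1 MeV = 3.82929e-17 kcal.
5.0701 × 3.82929e-17 ≈ 1.9415e-16 kcal.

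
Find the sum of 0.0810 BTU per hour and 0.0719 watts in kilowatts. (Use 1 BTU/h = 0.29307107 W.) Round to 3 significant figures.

0.0810 BTU/h = 2.37388 × 10^-5 kW and 0.0719 W = 7.19000 × 10^-5 kW.
2.37388 × 10^-5 + 7.19000 × 10^-5 ≈ 9.56 × 10^-5 kW.

9.56 × 10^-5 kW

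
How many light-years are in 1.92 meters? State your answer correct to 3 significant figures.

1 meter = 1.05700 × 10^-16 ly.
Thus 1.92 × 1.05700 × 10^-16 ≈ 2.03 × 10^-16 ly.

2.03 × 10^-16 ly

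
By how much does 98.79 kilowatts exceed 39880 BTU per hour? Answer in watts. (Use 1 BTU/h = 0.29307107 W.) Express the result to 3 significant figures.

87100 watts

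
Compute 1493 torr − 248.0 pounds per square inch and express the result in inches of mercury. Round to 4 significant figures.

-446.2 inHg

1493 torr = 58.7795 inHg and 248.0 psi = 504.933 inHg.
58.7795 − 504.933 ≈ -446.2 inHg.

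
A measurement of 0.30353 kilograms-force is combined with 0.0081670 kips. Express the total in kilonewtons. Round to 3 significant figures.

0.0393 kilonewtons

0.30353 kgf = 0.00297661 kN and 0.0081670 kip = 0.0363286 kN.
0.00297661 + 0.0363286 ≈ 0.0393 kN.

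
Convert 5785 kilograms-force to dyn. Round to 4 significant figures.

5.673e+9 dyn

1 kgf = 980665 dyn.
Then 5785 × 980665 ≈ 5.673e+9 dyn.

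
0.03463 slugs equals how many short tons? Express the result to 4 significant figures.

0.0005571 short tons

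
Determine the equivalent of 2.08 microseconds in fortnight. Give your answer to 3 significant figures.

1 μs = 8.26720e-13 fortnight.
2.08 × 8.26720e-13 ≈ 1.72e-12 fortnight.

1.72e-12 fortnight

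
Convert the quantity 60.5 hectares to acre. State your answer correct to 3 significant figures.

149 acre

1 ha = 2.47105 acre.
So 60.5 × 2.47105 ≈ 149 acre.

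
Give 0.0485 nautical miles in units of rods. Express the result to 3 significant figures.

1 nmi = 368.249 rod.
Then 0.0485 × 368.249 ≈ 17.9 rod.

17.9 rods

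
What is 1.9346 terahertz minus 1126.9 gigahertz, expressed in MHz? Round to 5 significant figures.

807700 megahertz

1.9346 THz = 1.93460e+6 MHz and 1126.9 GHz = 1.12690e+6 MHz.
1.93460e+6 − 1.12690e+6 ≈ 807700 MHz.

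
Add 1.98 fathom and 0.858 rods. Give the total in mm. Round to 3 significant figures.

7940 mm

1.98 fathom = 3621.02 mm and 0.858 rod = 4315.05 mm.
3621.02 + 4315.05 ≈ 7940 mm.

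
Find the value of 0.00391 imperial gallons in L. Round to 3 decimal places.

0.018 L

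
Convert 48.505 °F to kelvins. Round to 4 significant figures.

K = (°F + 459.67) × 5/9.
Applying the formula gives 282.3 K.

282.3 K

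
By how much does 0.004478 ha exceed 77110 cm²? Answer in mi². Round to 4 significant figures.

0.004478 ha = 1.72897 × 10^-5 mi² and 77110 cm² = 2.97723 × 10^-6 mi².
1.72897 × 10^-5 − 2.97723 × 10^-6 ≈ 1.431 × 10^-5 mi².

1.431 × 10^-5 mi²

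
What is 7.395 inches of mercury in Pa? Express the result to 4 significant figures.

25040 pascals

1 inch of mercury = 3386.39 pascals.
So 7.395 × 3386.39 ≈ 25040 Pa.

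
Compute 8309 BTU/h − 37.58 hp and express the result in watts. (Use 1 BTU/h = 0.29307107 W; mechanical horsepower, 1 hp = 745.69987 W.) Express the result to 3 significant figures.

8309 BTU/h = 2435.13 W and 37.58 hp = 28023.4 W.
2435.13 − 28023.4 ≈ -25600 W.

-25600 watts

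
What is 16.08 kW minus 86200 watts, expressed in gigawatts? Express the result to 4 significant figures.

-7.012 × 10^-5 gigawatts

16.08 kW = 1.60800 × 10^-5 GW and 86200 W = 8.62000 × 10^-5 GW.
1.60800 × 10^-5 − 8.62000 × 10^-5 ≈ -7.012 × 10^-5 GW.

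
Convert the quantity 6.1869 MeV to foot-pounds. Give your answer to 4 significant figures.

7.311 × 10^-13 ft·lbf

1 megaelectronvolt = 1.18170 × 10^-13 ft·lbf.
Then 6.1869 × 1.18170 × 10^-13 ≈ 7.311 × 10^-13 ft·lbf.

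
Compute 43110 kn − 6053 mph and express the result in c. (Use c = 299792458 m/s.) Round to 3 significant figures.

6.50 × 10^-5 c

43110 kn = 7.39768 × 10^-5 c and 6053 mph = 9.02602 × 10^-6 c.
7.39768 × 10^-5 − 9.02602 × 10^-6 ≈ 6.50 × 10^-5 c.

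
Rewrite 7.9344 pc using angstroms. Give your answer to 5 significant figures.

2.4483 × 10^27 angstroms

1 parsec = 3.08568 × 10^26 Å.
Thus 7.9344 × 3.08568 × 10^26 ≈ 2.4483 × 10^27 Å.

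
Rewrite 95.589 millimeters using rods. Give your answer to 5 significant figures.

1 mm = 0.000198839 rod.
95.589 × 0.000198839 ≈ 0.019007 rod.

0.019007 rod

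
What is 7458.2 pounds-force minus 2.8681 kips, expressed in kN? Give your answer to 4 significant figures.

7458.2 lbf = 33.1757 kN and 2.8681 kip = 12.7579 kN.
33.1757 − 12.7579 ≈ 20.42 kN.

20.42 kN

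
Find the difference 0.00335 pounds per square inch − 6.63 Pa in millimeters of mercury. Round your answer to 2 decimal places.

0.12 mmHg

0.00335 psi = 0.173245 mmHg and 6.63 Pa = 0.0497291 mmHg.
0.173245 − 0.0497291 ≈ 0.12 mmHg.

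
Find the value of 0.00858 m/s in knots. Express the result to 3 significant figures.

0.0167 knots

1 meter per second = 1.94384 kn.
0.00858 × 1.94384 ≈ 0.0167 kn.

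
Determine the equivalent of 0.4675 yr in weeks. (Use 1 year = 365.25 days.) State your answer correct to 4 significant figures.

24.39 wk

1 year = 52.1786 wk.
0.4675 × 52.1786 ≈ 24.39 wk.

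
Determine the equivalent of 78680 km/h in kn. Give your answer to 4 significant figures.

42480 kn

1 km/h = 0.539957 kn.
Thus 78680 × 0.539957 ≈ 42480 kn.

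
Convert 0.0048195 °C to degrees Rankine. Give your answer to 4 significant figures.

°R = (°C + 273.15) × 9/5.
Applying the formula gives 491.7 °R.

491.7 °R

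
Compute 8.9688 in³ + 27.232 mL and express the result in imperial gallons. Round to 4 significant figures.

8.9688 in³ = 0.0323294 imp gal and 27.232 mL = 0.00599020 imp gal.
0.0323294 + 0.00599020 ≈ 0.03832 imp gal.

0.03832 imperial gallons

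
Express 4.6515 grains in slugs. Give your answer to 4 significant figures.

1 grain = 4.44014 × 10^-6 slugs.
4.6515 × 4.44014 × 10^-6 ≈ 2.065 × 10^-5 slug.

2.065 × 10^-5 slug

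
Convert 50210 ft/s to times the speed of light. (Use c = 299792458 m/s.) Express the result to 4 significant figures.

5.105e-5 times the speed of light

1 ft/s = 1.01670e-9 c.
So 50210 × 1.01670e-9 ≈ 5.105e-5 c.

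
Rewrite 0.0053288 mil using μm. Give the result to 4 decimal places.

0.1354 μm

1 mil = 25.4000 micrometers.
Then 0.0053288 × 25.4000 ≈ 0.1354 μm.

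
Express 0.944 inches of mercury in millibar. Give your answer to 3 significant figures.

32.0 millibar

1 inch of mercury = 33.8639 millibar.
0.944 × 33.8639 ≈ 32.0 mbar.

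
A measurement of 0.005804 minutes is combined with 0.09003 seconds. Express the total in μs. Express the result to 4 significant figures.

438300 μs

0.005804 min = 348240 μs and 0.09003 s = 90030.0 μs.
348240 + 90030.0 ≈ 438300 μs.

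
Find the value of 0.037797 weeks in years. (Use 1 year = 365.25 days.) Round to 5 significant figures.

0.00072438 years

1 wk = 0.0191650 yr.
Then 0.037797 × 0.0191650 ≈ 0.00072438 yr.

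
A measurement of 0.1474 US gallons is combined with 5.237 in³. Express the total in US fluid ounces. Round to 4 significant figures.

0.1474 US gal = 18.8672 US fl oz and 5.237 in³ = 2.90189 US fl oz.
18.8672 + 2.90189 ≈ 21.77 US fl oz.

21.77 US fl oz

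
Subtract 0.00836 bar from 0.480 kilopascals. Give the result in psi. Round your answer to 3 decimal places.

0.480 kPa = 0.0696181 psi and 0.00836 bar = 0.121252 psi.
0.0696181 − 0.121252 ≈ -0.052 psi.

-0.052 pounds per square inch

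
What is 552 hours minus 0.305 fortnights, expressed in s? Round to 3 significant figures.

1.62e+6 s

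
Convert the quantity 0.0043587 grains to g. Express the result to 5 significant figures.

1 grain = 0.0647989 g.
Then 0.0043587 × 0.0647989 ≈ 0.00028244 g.

0.00028244 grams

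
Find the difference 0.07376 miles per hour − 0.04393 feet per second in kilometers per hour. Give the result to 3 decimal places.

0.071 km/h

0.07376 mph = 0.118705 km/h and 0.04393 ft/s = 0.0482035 km/h.
0.118705 − 0.0482035 ≈ 0.071 km/h.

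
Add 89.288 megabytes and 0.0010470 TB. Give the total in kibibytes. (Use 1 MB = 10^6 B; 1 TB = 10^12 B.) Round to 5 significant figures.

1.1097e+6 KiB

89.288 MB = 87195.3 KiB and 0.0010470 TB = 1.02246e+6 KiB.
87195.3 + 1.02246e+6 ≈ 1.1097e+6 KiB.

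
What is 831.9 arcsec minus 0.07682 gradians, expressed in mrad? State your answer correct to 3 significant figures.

2.83 milliradians

831.9 arcsec = 4.03317 mrad and 0.07682 grad = 1.20669 mrad.
4.03317 − 1.20669 ≈ 2.83 mrad.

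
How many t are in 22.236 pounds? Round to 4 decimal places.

1 pound = 0.000453592 metric tons.
Then 22.236 × 0.000453592 ≈ 0.0101 t.

0.0101 t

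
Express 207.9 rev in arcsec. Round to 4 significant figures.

1 rev = 1.29600 × 10^6 arcseconds.
Thus 207.9 × 1.29600 × 10^6 ≈ 2.694 × 10^8 arcsec.

2.694 × 10^8 arcseconds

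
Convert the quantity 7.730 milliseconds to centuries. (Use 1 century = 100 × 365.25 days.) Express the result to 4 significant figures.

2.449 × 10^-12 centuries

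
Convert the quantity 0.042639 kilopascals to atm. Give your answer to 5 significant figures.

0.00042081 atm

1 kilopascal = 0.00986923 atm.
0.042639 × 0.00986923 ≈ 0.00042081 atm.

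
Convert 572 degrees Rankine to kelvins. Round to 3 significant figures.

318 kelvins

°R = K × 9/5.
Applying the formula gives 318 K.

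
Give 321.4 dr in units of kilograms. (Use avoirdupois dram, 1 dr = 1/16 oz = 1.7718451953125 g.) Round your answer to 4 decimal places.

0.5695 kilograms

1 dr = 0.00177185 kilograms.
Thus 321.4 × 0.00177185 ≈ 0.5695 kg.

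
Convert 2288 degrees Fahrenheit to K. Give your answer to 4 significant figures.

1526 K

K = (°F + 459.67) × 5/9.
Applying the formula gives 1526 K.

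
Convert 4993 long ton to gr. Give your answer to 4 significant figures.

7.829e+10 grains

1 long ton = 1.56800e+7 grains.
Thus 4993 × 1.56800e+7 ≈ 7.829e+10 gr.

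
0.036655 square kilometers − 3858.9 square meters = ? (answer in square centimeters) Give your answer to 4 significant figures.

0.036655 km² = 3.66550e+8 cm² and 3858.9 m² = 3.85890e+7 cm².
3.66550e+8 − 3.85890e+7 ≈ 3.280e+8 cm².

3.280e+8 square centimeters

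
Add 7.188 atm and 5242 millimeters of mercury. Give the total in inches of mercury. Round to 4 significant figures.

421.5 inHg

7.188 atm = 215.074 inHg and 5242 mmHg = 206.378 inHg.
215.074 + 206.378 ≈ 421.5 inHg.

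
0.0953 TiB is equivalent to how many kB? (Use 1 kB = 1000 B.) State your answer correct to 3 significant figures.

1 TiB = 1.09951 × 10^9 kB.
Then 0.0953 × 1.09951 × 10^9 ≈ 1.05 × 10^8 kB.

1.05 × 10^8 kilobytes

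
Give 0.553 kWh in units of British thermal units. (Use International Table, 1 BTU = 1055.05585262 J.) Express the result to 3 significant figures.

1 kilowatt-hour = 3412.14 BTU.
Then 0.553 × 3412.14 ≈ 1890 BTU.

1890 British thermal units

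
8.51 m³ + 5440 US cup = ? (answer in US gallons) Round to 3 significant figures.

8.51 m³ = 2248.10 US gal and 5440 US cup = 340.000 US gal.
2248.10 + 340.000 ≈ 2590 US gal.

2590 US gal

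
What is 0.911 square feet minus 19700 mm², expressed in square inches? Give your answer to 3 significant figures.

101 in²

0.911 ft² = 131.184 in² and 19700 mm² = 30.5351 in².
131.184 − 30.5351 ≈ 101 in².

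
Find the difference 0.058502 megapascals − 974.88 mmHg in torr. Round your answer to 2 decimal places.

-536.08 torr

0.058502 MPa = 438.801 torr and 974.88 mmHg = 974.880 torr.
438.801 − 974.880 ≈ -536.08 torr.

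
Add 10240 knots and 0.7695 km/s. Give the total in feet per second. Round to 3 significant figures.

19800 ft/s

10240 kn = 17283.2 ft/s and 0.7695 km/s = 2524.61 ft/s.
17283.2 + 2524.61 ≈ 19800 ft/s.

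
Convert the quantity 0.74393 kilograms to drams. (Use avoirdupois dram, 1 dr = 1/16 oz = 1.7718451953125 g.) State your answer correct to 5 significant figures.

419.86 drams

1 kilogram = 564.383 drams.
Then 0.74393 × 564.383 ≈ 419.86 dr.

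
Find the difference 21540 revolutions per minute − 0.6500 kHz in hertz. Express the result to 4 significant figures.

-291.0 hertz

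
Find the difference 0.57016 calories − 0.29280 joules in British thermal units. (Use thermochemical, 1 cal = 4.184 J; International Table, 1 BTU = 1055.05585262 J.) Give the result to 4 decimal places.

0.0020 British thermal units

0.57016 cal = 0.00226106 BTU and 0.29280 J = 0.000277521 BTU.
0.00226106 − 0.000277521 ≈ 0.0020 BTU.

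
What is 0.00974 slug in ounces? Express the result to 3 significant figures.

5.01 oz

1 slug = 514.785 oz.
Then 0.00974 × 514.785 ≈ 5.01 oz.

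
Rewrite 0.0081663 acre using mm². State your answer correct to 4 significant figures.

3.305 × 10^7 mm²

1 acre = 4.04686 × 10^9 mm².
Thus 0.0081663 × 4.04686 × 10^9 ≈ 3.305 × 10^7 mm².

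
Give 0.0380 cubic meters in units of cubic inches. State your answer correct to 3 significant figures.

2320 cubic inches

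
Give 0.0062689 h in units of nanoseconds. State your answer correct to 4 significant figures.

2.257 × 10^10 nanoseconds

1 hour = 3.60000 × 10^12 ns.
Thus 0.0062689 × 3.60000 × 10^12 ≈ 2.257 × 10^10 ns.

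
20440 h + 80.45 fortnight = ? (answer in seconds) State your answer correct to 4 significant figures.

1.709 × 10^8 s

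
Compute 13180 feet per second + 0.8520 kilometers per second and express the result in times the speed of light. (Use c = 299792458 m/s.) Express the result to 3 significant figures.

13180 ft/s = 1.34002 × 10^-5 c and 0.8520 km/s = 2.84197 × 10^-6 c.
1.34002 × 10^-5 + 2.84197 × 10^-6 ≈ 1.62 × 10^-5 c.

1.62 × 10^-5 times the speed of light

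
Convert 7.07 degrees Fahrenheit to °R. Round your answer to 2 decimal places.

°R = °F + 459.67.
Applying the formula gives 466.74 °R.

466.74 °R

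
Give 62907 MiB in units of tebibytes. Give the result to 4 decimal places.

0.0600 tebibytes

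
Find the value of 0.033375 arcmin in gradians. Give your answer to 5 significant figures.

1 arcminute = 0.01851852 gradians.
So 0.033375 × 0.01851852 ≈ 0.00061806 grad.

0.00061806 grad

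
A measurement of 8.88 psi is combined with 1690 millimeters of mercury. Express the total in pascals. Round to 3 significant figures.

8.88 psi = 61225.4 Pa and 1690 mmHg = 225315 Pa.
61225.4 + 225315 ≈ 287000 Pa.

287000 pascals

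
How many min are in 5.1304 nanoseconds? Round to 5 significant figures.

8.5507 × 10^-11 min

1 nanosecond = 1.66667 × 10^-11 minutes.
Thus 5.1304 × 1.66667 × 10^-11 ≈ 8.5507 × 10^-11 min.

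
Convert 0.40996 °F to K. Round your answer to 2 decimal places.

255.60 K

K = (°F + 459.67) × 5/9.
Applying the formula gives 255.60 K.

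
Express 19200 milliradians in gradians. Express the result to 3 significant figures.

1220 gradians

1 milliradian = 0.0636620 gradians.
Then 19200 × 0.0636620 ≈ 1220 grad.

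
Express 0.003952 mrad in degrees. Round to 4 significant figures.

1 mrad = 0.0572958 degrees.
So 0.003952 × 0.0572958 ≈ 0.0002264 °.

0.0002264 degrees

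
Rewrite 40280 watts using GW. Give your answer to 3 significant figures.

4.03e-5 gigawatts

1 watt = 1.00000e-9 GW.
40280 × 1.00000e-9 ≈ 4.03e-5 GW.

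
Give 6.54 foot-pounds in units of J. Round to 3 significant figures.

8.87 joules

1 ft·lbf = 1.35582 joules.
Thus 6.54 × 1.35582 ≈ 8.87 J.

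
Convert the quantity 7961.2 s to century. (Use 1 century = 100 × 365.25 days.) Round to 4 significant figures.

1 second = 3.16881e-10 centuries.
So 7961.2 × 3.16881e-10 ≈ 2.523e-6 century.

2.523e-6 centuries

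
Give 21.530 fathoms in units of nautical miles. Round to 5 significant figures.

0.021260 nmi

1 fathom = 0.000987473 nautical miles.
21.530 × 0.000987473 ≈ 0.021260 nmi.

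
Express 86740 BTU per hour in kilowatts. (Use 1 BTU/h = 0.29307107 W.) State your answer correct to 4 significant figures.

25.42 kW

1 BTU per hour = 0.000293071 kW.
So 86740 × 0.000293071 ≈ 25.42 kW.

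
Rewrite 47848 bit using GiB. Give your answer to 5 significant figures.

1 bit = 1.16415e-10 gibibytes.
47848 × 1.16415e-10 ≈ 5.5702e-6 GiB.

5.5702e-6 GiB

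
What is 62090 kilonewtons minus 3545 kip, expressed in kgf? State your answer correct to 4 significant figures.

4.723e+6 kilograms-force

62090 kN = 6.33142e+6 kgf and 3545 kip = 1.60798e+6 kgf.
6.33142e+6 − 1.60798e+6 ≈ 4.723e+6 kgf.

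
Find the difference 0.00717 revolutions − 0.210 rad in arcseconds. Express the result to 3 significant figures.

0.00717 rev = 9292.32 arcsec and 0.210 rad = 43315.6 arcsec.
9292.32 − 43315.6 ≈ -34000 arcsec.

-34000 arcseconds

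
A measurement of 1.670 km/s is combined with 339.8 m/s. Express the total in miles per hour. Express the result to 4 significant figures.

4496 mph

1.670 km/s = 3735.68 mph and 339.8 m/s = 760.111 mph.
3735.68 + 760.111 ≈ 4496 mph.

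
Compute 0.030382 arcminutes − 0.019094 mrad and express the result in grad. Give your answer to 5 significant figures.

-0.00065293 grad

0.030382 arcmin = 0.000562630 grad and 0.019094 mrad = 0.00121556 grad.
0.000562630 − 0.00121556 ≈ -0.00065293 grad.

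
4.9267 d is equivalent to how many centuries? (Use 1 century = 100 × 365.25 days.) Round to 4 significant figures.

1 d = 2.73785 × 10^-5 centuries.
Thus 4.9267 × 2.73785 × 10^-5 ≈ 0.0001349 century.

0.0001349 century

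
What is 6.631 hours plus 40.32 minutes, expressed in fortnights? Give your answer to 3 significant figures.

0.0217 fortnights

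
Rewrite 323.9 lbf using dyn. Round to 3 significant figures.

1 lbf = 444822 dyn.
Then 323.9 × 444822 ≈ 1.44 × 10^8 dyn.

1.44 × 10^8 dynes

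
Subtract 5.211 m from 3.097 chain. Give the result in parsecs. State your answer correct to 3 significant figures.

1.85 × 10^-15 pc

3.097 chain = 2.01906 × 10^-15 pc and 5.211 m = 1.68877 × 10^-16 pc.
2.01906 × 10^-15 − 1.68877 × 10^-16 ≈ 1.85 × 10^-15 pc.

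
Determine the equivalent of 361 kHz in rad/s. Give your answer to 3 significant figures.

2.27 × 10^6 rad/s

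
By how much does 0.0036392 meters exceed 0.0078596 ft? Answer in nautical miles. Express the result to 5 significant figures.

0.0036392 m = 1.96501e-6 nmi and 0.0078596 ft = 1.29352e-6 nmi.
1.96501e-6 − 1.29352e-6 ≈ 6.7149e-7 nmi.

6.7149e-7 nautical miles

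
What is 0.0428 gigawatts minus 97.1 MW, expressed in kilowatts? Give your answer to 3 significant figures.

-54300 kW

0.0428 GW = 42800.0 kW and 97.1 MW = 97100.0 kW.
42800.0 − 97100.0 ≈ -54300 kW.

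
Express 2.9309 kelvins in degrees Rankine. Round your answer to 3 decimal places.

°R = K × 9/5.
Applying the formula gives 5.276 °R.

5.276 °R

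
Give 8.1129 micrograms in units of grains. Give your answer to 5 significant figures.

1 microgram = 1.54324 × 10^-5 gr.
So 8.1129 × 1.54324 × 10^-5 ≈ 0.00012520 gr.

0.00012520 grains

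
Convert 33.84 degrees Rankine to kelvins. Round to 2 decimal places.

18.80 K

°R = K × 9/5.
Applying the formula gives 18.80 K.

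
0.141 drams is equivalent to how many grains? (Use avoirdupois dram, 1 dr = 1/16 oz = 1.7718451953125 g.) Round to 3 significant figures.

1 dram = 27.34375 gr.
0.141 × 27.34375 ≈ 3.86 gr.

3.86 grains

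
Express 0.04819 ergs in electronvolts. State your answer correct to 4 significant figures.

3.008 × 10^10 eV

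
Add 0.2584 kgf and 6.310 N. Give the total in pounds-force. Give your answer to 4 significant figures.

1.988 pounds-force

0.2584 kgf = 0.569674 lbf and 6.310 N = 1.41854 lbf.
0.569674 + 1.41854 ≈ 1.988 lbf.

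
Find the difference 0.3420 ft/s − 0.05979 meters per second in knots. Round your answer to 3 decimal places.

0.3420 ft/s = 0.202629 kn and 0.05979 m/s = 0.116222 kn.
0.202629 − 0.116222 ≈ 0.086 kn.

0.086 kn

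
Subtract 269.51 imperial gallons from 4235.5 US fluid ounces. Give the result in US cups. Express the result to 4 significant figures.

4235.5 US fl oz = 529.4375 US cup and 269.51 imp gal = 5178.688 US cup.
529.4375 − 5178.688 ≈ -4649 US cup.

-4649 US cups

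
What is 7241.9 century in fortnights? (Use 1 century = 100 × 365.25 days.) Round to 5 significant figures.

1 century = 2608.93 fortnight.
Then 7241.9 × 2608.93 ≈ 1.8894 × 10^7 fortnight.

1.8894 × 10^7 fortnights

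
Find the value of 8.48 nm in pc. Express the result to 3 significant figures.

1 nanometer = 3.24078 × 10^-26 pc.
Thus 8.48 × 3.24078 × 10^-26 ≈ 2.75 × 10^-25 pc.

2.75 × 10^-25 parsecs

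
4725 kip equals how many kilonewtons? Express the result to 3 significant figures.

21000 kN

1 kip = 4.44822 kN.
Thus 4725 × 4.44822 ≈ 21000 kN.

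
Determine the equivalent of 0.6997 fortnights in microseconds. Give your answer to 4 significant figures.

1 fortnight = 1.20960e+12 μs.
0.6997 × 1.20960e+12 ≈ 8.464e+11 μs.

8.464e+11 microseconds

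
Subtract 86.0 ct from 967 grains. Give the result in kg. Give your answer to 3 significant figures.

0.0455 kg

967 gr = 0.0626605 kg and 86.0 ct = 0.0172000 kg.
0.0626605 − 0.0172000 ≈ 0.0455 kg.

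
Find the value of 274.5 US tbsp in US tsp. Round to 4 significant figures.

1 US tablespoon = 3.00000 US teaspoons.
Thus 274.5 × 3.00000 ≈ 823.5 US tsp.

823.5 US tsp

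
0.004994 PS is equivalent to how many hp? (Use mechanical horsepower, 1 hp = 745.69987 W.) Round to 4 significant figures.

0.004926 hp

1 metric horsepower = 0.986320 hp.
Then 0.004994 × 0.986320 ≈ 0.004926 hp.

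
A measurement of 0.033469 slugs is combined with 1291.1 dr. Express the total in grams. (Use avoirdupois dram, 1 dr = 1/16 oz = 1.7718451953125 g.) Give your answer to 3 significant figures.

2780 grams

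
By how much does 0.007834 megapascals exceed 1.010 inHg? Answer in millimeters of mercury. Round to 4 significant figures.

33.11 mmHg

0.007834 MPa = 58.7598 mmHg and 1.010 inHg = 25.6540 mmHg.
58.7598 − 25.6540 ≈ 33.11 mmHg.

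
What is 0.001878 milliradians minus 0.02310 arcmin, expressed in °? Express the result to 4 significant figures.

-0.0002774 °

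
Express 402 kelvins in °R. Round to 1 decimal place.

°R = K × 9/5.
Applying the formula gives 723.6 °R.

723.6 °R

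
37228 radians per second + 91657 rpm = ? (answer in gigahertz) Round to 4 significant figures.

7.453 × 10^-6 GHz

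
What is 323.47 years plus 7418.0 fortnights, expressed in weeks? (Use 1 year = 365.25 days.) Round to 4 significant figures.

31710 weeks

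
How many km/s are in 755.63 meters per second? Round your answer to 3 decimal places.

0.756 kilometers per second

1 meter per second = 0.00100000 km/s.
Thus 755.63 × 0.00100000 ≈ 0.756 km/s.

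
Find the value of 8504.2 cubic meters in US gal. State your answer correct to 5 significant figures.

2.2466 × 10^6 US gal

1 cubic meter = 264.172 US gal.
Then 8504.2 × 264.172 ≈ 2.2466 × 10^6 US gal.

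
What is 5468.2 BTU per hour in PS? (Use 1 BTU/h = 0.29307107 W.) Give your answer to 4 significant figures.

1 BTU/h = 0.000398466 PS.
So 5468.2 × 0.000398466 ≈ 2.179 PS.

2.179 PS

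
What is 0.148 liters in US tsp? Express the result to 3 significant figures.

30.0 US teaspoons

1 L = 202.884 US tsp.
Then 0.148 × 202.884 ≈ 30.0 US tsp.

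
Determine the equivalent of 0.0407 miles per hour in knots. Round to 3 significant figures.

1 mile per hour = 0.868976 knots.
0.0407 × 0.868976 ≈ 0.0354 kn.

0.0354 kn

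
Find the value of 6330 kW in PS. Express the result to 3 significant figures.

8610 metric horsepower

1 kW = 1.35962 PS.
Thus 6330 × 1.35962 ≈ 8610 PS.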